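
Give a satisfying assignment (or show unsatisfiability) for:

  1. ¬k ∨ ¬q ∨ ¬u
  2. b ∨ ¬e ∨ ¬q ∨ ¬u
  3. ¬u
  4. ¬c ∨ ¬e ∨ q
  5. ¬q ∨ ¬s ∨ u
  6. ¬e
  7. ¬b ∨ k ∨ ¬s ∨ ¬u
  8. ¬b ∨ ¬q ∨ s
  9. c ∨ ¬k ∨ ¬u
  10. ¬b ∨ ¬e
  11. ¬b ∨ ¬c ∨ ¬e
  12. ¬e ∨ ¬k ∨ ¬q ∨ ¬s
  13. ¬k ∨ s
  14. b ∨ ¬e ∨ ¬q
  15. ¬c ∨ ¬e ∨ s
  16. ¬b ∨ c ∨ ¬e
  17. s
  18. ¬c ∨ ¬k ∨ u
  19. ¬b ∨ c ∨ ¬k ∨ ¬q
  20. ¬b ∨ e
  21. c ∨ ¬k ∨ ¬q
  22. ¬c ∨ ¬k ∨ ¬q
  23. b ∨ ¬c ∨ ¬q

b = False; c = False; u = False; k = False; q = False; s = True; e = False

Unit clause (¬u) forces u = False.
Unit clause (¬e) forces e = False.
Unit clause (s) forces s = True.
In (¬b ∨ e) only ¬b is left, so b = False.
In (¬q ∨ ¬s ∨ u) only ¬q is left, so q = False.
Set c = False.
Set k = False.
All clauses satisfied.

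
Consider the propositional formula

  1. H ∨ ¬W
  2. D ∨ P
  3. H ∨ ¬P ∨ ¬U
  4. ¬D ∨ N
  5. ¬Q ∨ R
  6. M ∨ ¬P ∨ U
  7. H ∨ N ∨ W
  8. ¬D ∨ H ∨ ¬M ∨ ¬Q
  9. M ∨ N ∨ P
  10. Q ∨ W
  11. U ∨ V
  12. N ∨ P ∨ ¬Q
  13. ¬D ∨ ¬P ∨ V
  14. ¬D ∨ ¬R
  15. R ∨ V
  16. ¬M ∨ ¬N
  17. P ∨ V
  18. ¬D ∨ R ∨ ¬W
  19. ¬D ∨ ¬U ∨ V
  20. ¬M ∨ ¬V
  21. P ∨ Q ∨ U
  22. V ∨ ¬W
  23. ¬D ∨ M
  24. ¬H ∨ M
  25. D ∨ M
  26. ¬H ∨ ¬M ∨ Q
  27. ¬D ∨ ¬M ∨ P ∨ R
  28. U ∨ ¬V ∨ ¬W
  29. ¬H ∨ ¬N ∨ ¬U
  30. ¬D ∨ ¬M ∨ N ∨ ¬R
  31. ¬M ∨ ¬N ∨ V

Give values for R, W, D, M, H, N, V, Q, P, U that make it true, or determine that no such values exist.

Set R = True.
  then (¬D ∨ ¬R) forces D = False.
  then (D ∨ M) forces M = True.
  then (D ∨ P) forces P = True.
  then (¬M ∨ ¬N) forces N = False.
  then (¬M ∨ ¬V) forces V = False.
  then (V ∨ ¬W) forces W = False.
  then (H ∨ N ∨ W) forces H = True.
  then (Q ∨ W) forces Q = True.
  then (U ∨ V) forces U = True.
All clauses satisfied.

R=T, W=F, D=F, M=T, H=T, N=F, V=F, Q=T, P=T, U=T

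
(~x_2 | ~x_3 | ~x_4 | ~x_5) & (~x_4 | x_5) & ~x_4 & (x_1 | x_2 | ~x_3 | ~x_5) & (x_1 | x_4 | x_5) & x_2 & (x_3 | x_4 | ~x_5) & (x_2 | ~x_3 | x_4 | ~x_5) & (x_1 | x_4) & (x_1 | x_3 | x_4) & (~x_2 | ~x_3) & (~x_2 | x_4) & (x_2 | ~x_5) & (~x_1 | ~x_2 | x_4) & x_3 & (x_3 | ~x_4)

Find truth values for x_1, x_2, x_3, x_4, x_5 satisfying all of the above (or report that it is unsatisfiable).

Case x_2 = True:
  (~x_4) forces x_4 = False.
  Clause (~x_2 | x_4) is falsified — contradiction.
Case x_2 = False:
  Clause (x_2) is falsified — contradiction.
Both cases fail, so the formula is unsatisfiable.

The formula is unsatisfiable.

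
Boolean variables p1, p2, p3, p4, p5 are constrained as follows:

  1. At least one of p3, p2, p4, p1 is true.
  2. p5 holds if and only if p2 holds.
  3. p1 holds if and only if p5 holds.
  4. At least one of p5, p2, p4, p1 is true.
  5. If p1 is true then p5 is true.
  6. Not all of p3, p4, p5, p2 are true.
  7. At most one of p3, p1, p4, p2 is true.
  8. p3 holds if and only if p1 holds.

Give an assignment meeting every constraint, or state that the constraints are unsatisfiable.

p1=F, p2=F, p3=F, p4=T, p5=F

  (1) {p3, p2, p4, p1}: 1 true — at least one ✓
  (2) p5=F, p2=F — same ✓
  (3) p1=F, p5=F — same ✓
  (4) {p5, p2, p4, p1}: 1 true — at least one ✓
  (5) p1=F ⇒ p5: vacuous ✓
  (6) {p3, p4, p5, p2}: 1/4 true — not all ✓
  (7) {p3, p1, p4, p2}: 1 true — at most one ✓
  (8) p3=F, p1=F — same ✓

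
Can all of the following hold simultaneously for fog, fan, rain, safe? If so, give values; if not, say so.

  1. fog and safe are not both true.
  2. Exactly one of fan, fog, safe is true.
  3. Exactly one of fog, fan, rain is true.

fog=F, fan=T, rain=F, safe=F

  (1) fog=F, safe=F — not both ✓
  (2) {fan, fog, safe}: 1 true — exactly one ✓
  (3) {fog, fan, rain}: 1 true — exactly one ✓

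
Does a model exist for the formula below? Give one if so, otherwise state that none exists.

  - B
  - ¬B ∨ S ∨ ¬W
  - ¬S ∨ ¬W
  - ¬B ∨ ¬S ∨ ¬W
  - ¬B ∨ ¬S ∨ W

Unit clause (B) forces B = True.
Set S = False.
  then (¬B ∨ S ∨ ¬W) forces W = False.
Check each clause:
  (B): B holds.
  (¬B ∨ S ∨ ¬W): ¬W holds.
  (¬S ∨ ¬W): ¬S holds.
  (¬B ∨ ¬S ∨ ¬W): ¬S holds.
  (¬B ∨ ¬S ∨ W): ¬S holds.
All clauses satisfied.

S = False, B = True, W = False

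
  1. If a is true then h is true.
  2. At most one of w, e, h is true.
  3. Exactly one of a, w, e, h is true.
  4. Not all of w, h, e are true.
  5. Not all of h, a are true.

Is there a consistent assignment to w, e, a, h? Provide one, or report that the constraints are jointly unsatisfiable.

w: False; e: True; a: False; h: False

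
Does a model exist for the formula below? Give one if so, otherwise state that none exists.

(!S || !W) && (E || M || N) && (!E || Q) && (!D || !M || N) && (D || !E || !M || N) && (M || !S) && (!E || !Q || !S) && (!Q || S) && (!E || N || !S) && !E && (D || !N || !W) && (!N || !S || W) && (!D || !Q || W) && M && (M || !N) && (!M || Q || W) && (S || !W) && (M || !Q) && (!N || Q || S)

Unit clause (!E) forces E = False.
Unit clause (M) forces M = True.
Try S = False:
  (!Q || S) forces Q = False.
  (!M || Q || W) forces W = True.
  clause (S || !W) is falsified — backtrack.
So S = True.
  then (!S || !W) forces W = False.
  then (!N || !S || W) forces N = False.
  then (!M || Q || W) forces Q = True.
  then (!D || !M || N) forces D = False.
All clauses satisfied.

S = True, E = False, M = True, N = False, W = False, Q = True, D = False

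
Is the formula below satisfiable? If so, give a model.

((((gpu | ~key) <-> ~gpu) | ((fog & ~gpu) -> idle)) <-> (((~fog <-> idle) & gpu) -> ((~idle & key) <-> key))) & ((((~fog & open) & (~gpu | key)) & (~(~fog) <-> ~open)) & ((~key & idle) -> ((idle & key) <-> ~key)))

open=T; idle=F; key=T; fog=F; gpu=T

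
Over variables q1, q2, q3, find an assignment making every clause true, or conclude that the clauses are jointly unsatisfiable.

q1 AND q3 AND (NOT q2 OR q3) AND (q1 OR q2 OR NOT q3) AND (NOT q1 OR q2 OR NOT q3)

q1 = True, q2 = True, q3 = True

Unit clause (q1) forces q1 = True.
Unit clause (q3) forces q3 = True.
In (NOT q1 OR q2 OR NOT q3) only q2 is left, so q2 = True.
Check each clause:
  (q1): q1 holds.
  (q3): q3 holds.
  (NOT q2 OR q3): q3 holds.
  (q1 OR q2 OR NOT q3): q1 holds.
  (NOT q1 OR q2 OR NOT q3): q2 holds.
All clauses satisfied.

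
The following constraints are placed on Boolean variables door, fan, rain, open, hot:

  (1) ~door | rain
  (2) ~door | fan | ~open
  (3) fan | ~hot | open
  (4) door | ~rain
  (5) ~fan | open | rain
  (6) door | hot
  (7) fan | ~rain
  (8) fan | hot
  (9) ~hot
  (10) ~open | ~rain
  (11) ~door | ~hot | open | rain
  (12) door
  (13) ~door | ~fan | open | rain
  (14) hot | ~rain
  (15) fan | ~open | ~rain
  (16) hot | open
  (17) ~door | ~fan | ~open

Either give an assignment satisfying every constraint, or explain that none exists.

Case hot = True:
  Clause (~hot) is falsified — contradiction.
Case hot = False:
  (door | hot) forces door = True.
  (~door | rain) forces rain = True.
  Clause (hot | ~rain) is falsified — contradiction.
Both cases fail, so the formula is unsatisfiable.

No satisfying assignment exists.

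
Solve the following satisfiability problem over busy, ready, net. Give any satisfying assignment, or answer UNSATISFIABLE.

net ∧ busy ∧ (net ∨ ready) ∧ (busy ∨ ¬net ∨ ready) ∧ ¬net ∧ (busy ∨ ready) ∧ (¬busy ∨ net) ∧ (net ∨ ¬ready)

No satisfying assignment exists.

Case net = True:
  Clause (¬net) is falsified — contradiction.
Case net = False:
  Clause (net) is falsified — contradiction.
Both cases fail, so the formula is unsatisfiable.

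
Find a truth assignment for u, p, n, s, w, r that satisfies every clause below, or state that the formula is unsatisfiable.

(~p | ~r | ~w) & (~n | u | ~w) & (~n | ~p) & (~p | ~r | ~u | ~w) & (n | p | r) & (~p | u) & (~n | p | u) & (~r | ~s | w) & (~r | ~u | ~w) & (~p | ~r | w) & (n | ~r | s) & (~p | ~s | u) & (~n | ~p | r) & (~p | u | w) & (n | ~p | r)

Set u = True.
Try p = True:
  (~n | ~p) forces n = False.
  (n | ~p | r) forces r = True.
  (~p | ~r | ~w) forces w = False.
  clause (~p | ~r | w) is falsified — backtrack.
So p = False.
Try n = False:
  (n | p | r) forces r = True.
  (~r | ~u | ~w) forces w = False.
  (~r | ~s | w) forces s = False.
  clause (n | ~r | s) is falsified — backtrack.
So n = True.
Set s = False.
Set w = False.
Set r = True.
All clauses satisfied.

u = True; p = False; n = True; s = False; w = False; r = True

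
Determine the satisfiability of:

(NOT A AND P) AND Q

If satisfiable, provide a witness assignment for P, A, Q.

P = True, A = False, Q = True

  NOT A AND P = True
    NOT A = True
Both conjuncts True, so the formula holds.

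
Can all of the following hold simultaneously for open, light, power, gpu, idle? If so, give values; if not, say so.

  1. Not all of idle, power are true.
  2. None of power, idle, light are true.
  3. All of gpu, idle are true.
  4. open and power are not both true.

Case idle = True:
  Constraint (2) is violated (idle=T) — contradiction.
Case idle = False:
  Constraint (3) is violated (idle=F) — contradiction.
Both cases fail — unsatisfiable.

Unsatisfiable — no assignment works.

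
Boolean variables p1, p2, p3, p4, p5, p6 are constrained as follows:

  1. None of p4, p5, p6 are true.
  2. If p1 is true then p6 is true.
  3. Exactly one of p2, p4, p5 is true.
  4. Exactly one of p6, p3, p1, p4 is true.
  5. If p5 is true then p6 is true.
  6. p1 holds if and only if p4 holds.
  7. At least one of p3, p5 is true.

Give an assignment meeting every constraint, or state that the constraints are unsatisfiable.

p1=F; p2=T; p3=T; p4=F; p5=F; p6=F

  (1) {p4, p5, p6}: 0 true — none ✓
  (2) p1=F ⇒ p6: vacuous ✓
  (3) {p2, p4, p5}: 1 true — exactly one ✓
  (4) {p6, p3, p1, p4}: 1 true — exactly one ✓
  (5) p5=F ⇒ p6: vacuous ✓
  (6) p1=F, p4=F — same ✓
  (7) {p3, p5}: 1 true — at least one ✓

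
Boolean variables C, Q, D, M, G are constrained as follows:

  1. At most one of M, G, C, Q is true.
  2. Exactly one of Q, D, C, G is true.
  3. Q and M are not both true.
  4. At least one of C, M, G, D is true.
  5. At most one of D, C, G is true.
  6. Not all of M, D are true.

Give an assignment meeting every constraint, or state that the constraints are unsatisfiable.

C = True, Q = False, D = False, M = False, G = False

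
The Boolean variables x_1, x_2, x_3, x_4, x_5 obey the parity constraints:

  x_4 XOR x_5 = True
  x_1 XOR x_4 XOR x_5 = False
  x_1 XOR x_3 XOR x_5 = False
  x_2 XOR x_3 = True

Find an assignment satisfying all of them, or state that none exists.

x_1: True, x_2: False, x_3: True, x_4: True, x_5: False

x_4 XOR x_5 = T XOR F = True ✓
x_1 XOR x_4 XOR x_5 = T XOR T XOR F = False ✓
x_1 XOR x_3 XOR x_5 = T XOR T XOR F = False ✓
x_2 XOR x_3 = F XOR T = True ✓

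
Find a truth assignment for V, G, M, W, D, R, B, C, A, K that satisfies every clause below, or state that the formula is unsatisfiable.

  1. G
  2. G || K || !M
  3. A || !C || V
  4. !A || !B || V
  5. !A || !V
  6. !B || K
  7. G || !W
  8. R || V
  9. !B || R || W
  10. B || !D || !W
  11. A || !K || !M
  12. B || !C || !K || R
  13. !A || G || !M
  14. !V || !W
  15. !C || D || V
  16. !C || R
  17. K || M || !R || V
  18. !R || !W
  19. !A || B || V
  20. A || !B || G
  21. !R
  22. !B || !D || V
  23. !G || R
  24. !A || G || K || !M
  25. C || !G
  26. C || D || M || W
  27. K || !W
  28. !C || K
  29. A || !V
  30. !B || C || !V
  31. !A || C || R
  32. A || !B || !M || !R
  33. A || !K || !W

Case G = True:
  (!R) forces R = False.
  Clause (!G || R) is falsified — contradiction.
Case G = False:
  Clause (G) is falsified — contradiction.
Both cases fail, so the formula is unsatisfiable.

No satisfying assignment exists.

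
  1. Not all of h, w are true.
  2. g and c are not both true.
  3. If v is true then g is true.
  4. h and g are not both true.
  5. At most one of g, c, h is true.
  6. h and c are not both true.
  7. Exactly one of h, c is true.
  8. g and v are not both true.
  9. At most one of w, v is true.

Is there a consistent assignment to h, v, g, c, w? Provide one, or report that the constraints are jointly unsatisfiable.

h: False, v: False, g: False, c: True, w: True

  (1) {h, w}: 1/2 true — not all ✓
  (2) g=F, c=T — not both ✓
  (3) v=F ⇒ g: vacuous ✓
  (4) h=F, g=F — not both ✓
  (5) {g, c, h}: 1 true — at most one ✓
  (6) h=F, c=T — not both ✓
  (7) {h, c}: 1 true — exactly one ✓
  (8) g=F, v=F — not both ✓
  (9) {w, v}: 1 true — at most one ✓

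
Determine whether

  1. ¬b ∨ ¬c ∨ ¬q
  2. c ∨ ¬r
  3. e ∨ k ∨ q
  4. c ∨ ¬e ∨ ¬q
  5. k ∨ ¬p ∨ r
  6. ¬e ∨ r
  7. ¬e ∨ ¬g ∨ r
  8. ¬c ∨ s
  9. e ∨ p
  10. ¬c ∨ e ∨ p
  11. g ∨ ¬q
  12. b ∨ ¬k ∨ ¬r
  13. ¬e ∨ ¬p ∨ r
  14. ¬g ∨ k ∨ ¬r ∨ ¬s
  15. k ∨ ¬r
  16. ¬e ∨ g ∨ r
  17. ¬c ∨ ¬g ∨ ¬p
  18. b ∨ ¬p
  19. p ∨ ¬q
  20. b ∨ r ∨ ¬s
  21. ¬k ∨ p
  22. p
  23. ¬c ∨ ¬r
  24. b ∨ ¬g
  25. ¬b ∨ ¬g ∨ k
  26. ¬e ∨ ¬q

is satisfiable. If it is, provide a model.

Unit clause (p) forces p = True.
In (b ∨ ¬p) only b is left, so b = True.
Set s = False.
  then (¬c ∨ s) forces c = False.
  then (c ∨ ¬r) forces r = False.
  then (k ∨ ¬p ∨ r) forces k = True.
  then (¬e ∨ r) forces e = False.
Set g = False.
  then (g ∨ ¬q) forces q = False.
All clauses satisfied.

s = False; e = False; k = True; r = False; b = True; c = False; g = False; q = False; p = True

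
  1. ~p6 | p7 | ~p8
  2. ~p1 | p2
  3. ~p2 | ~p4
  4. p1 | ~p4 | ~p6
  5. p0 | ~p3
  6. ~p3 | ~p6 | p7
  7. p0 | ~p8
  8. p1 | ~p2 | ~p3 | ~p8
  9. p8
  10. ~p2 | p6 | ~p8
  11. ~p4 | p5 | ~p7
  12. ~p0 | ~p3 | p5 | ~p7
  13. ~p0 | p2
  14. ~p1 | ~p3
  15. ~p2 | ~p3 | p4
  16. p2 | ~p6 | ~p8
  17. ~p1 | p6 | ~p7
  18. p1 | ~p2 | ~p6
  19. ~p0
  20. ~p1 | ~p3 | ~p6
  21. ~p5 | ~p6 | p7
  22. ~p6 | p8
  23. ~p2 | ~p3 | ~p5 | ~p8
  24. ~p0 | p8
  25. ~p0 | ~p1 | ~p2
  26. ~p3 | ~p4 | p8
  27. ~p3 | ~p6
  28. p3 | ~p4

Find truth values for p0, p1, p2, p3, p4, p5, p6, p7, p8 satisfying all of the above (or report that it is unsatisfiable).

Case p8 = True:
  (p0 | ~p8) forces p0 = True.
  Clause (~p0) is falsified — contradiction.
Case p8 = False:
  Clause (p8) is falsified — contradiction.
Both cases fail, so the formula is unsatisfiable.

No satisfying assignment exists.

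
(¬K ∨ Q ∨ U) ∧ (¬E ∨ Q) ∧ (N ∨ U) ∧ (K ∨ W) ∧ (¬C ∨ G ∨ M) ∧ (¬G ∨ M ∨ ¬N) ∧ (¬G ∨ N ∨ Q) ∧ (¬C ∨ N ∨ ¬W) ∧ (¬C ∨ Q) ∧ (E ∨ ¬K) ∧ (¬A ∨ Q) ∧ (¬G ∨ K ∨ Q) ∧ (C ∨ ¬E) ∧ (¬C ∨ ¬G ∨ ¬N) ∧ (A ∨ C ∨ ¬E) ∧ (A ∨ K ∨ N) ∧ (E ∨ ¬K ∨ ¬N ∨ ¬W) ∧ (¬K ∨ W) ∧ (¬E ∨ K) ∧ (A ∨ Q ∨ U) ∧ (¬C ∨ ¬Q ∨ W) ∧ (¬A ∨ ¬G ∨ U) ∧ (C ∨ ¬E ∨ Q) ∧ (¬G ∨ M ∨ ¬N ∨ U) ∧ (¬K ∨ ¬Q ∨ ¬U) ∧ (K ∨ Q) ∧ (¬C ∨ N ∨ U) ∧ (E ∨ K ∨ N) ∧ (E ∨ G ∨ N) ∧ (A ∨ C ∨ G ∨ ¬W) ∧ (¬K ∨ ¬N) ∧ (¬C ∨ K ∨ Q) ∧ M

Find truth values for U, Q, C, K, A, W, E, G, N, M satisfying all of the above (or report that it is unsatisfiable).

U = True, Q = True, C = True, K = False, A = True, W = True, E = False, G = False, N = True, M = True

Unit clause (M) forces M = True.
Set U = True.
Set Q = True.
  then (¬K ∨ ¬Q ∨ ¬U) forces K = False.
  then (K ∨ W) forces W = True.
  then (¬E ∨ K) forces E = False.
  then (E ∨ K ∨ N) forces N = True.
Set C = True.
  then (¬C ∨ ¬G ∨ ¬N) forces G = False.
Set A = True.
All clauses satisfied.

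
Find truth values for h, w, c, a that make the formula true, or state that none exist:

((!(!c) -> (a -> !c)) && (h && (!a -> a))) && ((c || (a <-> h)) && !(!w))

h=T; w=T; c=F; a=T

  (!(!c) -> (a -> !c)) && (h && (!a -> a)) = True
    !(!c) -> (a -> !c) = True
      !(!c) = False
        !c = True
      a -> !c = True
        !c = True
    h && (!a -> a) = True
      !a -> a = True
        !a = False
  (c || (a <-> h)) && !(!w) = True
    c || (a <-> h) = True
      a <-> h = True
    !(!w) = True
      !w = False
Both conjuncts True, so the formula holds.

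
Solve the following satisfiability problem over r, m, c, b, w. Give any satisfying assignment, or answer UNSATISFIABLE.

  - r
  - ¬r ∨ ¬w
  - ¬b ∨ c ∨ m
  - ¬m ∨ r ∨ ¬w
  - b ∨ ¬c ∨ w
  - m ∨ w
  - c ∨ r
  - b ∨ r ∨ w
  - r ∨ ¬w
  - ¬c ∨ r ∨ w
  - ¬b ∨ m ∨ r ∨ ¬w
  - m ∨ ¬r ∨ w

Unit clause (r) forces r = True.
In (¬r ∨ ¬w) only ¬w is left, so w = False.
In (m ∨ w) only m is left, so m = True.
Set c = False.
Set b = False.
All clauses satisfied.

r=T, m=T, c=F, b=F, w=F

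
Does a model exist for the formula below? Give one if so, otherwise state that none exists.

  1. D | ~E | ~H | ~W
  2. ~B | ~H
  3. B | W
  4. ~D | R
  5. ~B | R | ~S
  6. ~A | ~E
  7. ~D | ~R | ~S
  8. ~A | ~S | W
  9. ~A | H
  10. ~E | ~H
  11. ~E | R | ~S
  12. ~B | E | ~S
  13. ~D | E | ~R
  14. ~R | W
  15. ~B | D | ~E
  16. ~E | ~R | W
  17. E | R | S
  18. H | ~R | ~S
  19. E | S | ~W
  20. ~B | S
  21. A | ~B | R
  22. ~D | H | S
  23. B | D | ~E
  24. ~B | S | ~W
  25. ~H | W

Set E = False.
Set R = True.
  then (~D | E | ~R) forces D = False.
  then (~R | W) forces W = True.
  then (E | S | ~W) forces S = True.
  then (~B | E | ~S) forces B = False.
  then (H | ~R | ~S) forces H = True.
Set A = False.
All clauses satisfied.

E: False, R: True, W: True, S: True, B: False, H: True, A: False, D: False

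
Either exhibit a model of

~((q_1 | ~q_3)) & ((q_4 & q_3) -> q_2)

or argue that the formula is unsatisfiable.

q_1: False, q_2: True, q_3: True, q_4: False

  ~((q_1 | ~q_3)) = True
    q_1 | ~q_3 = False
      ~q_3 = False
  (q_4 & q_3) -> q_2 = True
    q_4 & q_3 = False
Both conjuncts True, so the formula holds.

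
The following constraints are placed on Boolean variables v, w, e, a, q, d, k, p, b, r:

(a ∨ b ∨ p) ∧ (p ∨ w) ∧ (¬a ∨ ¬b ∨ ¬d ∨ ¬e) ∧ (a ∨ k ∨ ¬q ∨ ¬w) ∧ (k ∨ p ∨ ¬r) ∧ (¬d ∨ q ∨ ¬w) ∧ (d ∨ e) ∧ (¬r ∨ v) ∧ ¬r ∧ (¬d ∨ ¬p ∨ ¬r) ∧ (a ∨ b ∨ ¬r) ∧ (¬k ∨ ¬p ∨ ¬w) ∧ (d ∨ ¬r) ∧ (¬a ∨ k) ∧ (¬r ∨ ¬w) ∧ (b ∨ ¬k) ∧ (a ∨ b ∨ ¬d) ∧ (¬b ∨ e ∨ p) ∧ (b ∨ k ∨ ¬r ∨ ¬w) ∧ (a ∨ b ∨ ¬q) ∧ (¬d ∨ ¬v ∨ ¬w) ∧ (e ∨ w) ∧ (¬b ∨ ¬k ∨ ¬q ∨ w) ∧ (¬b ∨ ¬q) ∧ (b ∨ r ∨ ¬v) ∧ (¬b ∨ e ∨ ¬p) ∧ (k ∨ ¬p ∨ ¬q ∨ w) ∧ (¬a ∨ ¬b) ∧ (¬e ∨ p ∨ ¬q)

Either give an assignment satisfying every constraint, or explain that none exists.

Unit clause (¬r) forces r = False.
Set v = True.
  then (b ∨ r ∨ ¬v) forces b = True.
  then (¬a ∨ ¬b) forces a = False.
  then (¬b ∨ ¬q) forces q = False.
Set w = False.
  then (p ∨ w) forces p = True.
  then (e ∨ w) forces e = True.
Set d = False.
Set k = False.
All clauses satisfied.

v=T, w=F, e=T, a=F, q=F, d=F, k=F, p=T, b=T, r=F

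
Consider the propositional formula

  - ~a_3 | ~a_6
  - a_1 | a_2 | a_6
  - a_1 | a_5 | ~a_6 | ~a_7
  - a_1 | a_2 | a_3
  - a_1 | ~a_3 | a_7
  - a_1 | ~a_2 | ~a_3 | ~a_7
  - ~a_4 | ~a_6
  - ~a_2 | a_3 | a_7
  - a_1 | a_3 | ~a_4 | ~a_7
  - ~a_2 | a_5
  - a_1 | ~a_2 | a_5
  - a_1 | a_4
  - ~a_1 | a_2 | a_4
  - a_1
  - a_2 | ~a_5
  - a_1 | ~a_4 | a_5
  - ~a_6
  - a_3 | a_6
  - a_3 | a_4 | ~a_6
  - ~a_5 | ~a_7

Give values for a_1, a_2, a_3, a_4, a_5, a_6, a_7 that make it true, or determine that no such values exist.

a_1 = True; a_2 = False; a_3 = True; a_4 = True; a_5 = False; a_6 = False; a_7 = True

Unit clause (a_1) forces a_1 = True.
Unit clause (~a_6) forces a_6 = False.
In (a_3 | a_6) only a_3 is left, so a_3 = True.
Set a_2 = False.
  then (~a_1 | a_2 | a_4) forces a_4 = True.
  then (a_2 | ~a_5) forces a_5 = False.
Set a_7 = True.
All clauses satisfied.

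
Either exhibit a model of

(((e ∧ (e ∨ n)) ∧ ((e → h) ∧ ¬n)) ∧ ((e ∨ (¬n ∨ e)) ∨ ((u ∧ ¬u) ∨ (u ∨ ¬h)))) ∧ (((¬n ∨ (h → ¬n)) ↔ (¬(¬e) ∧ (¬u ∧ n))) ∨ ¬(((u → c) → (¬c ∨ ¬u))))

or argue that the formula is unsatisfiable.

n: False, u: True, e: True, c: True, h: True

  ((e ∧ (e ∨ n)) ∧ ((e → h) ∧ ¬n)) ∧ ((e ∨ (¬n ∨ e)) ∨ ((u ∧ ¬u) ∨ (u ∨ ¬h))) = True
    (e ∧ (e ∨ n)) ∧ ((e → h) ∧ ¬n) = True
      e ∧ (e ∨ n) = True
        e ∨ n = True
      (e → h) ∧ ¬n = True
        e → h = True
        ¬n = True
    (e ∨ (¬n ∨ e)) ∨ ((u ∧ ¬u) ∨ (u ∨ ¬h)) = True
      e ∨ (¬n ∨ e) = True
        ¬n ∨ e = True
          ¬n = True
      (u ∧ ¬u) ∨ (u ∨ ¬h) = True
        u ∧ ¬u = False
          ¬u = False
        u ∨ ¬h = True
          ¬h = False
  ((¬n ∨ (h → ¬n)) ↔ (¬(¬e) ∧ (¬u ∧ n))) ∨ ¬(((u → c) → (¬c ∨ ¬u))) = True
    (¬n ∨ (h → ¬n)) ↔ (¬(¬e) ∧ (¬u ∧ n)) = False
      ¬n ∨ (h → ¬n) = True
        ¬n = True
        h → ¬n = True
          ¬n = True
      ¬(¬e) ∧ (¬u ∧ n) = False
        ¬(¬e) = True
          ¬e = False
        ¬u ∧ n = False
          ¬u = False
    ¬(((u → c) → (¬c ∨ ¬u))) = True
      (u → c) → (¬c ∨ ¬u) = False
        u → c = True
        ¬c ∨ ¬u = False
          ¬c = False
          ¬u = False
Both conjuncts True, so the formula holds.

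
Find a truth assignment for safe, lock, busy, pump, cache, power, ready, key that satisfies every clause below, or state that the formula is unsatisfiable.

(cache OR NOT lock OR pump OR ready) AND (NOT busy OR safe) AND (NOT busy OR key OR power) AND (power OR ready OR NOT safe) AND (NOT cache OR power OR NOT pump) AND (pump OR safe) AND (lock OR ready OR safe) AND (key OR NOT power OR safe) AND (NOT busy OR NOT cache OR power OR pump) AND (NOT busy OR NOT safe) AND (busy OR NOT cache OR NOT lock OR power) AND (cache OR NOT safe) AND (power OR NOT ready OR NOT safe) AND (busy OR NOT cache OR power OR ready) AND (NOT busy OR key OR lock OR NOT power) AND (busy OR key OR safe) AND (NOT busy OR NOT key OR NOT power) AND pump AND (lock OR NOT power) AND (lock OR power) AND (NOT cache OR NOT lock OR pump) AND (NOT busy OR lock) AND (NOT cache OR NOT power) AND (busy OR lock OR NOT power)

Unit clause (pump) forces pump = True.
Try safe = True:
  (NOT busy OR NOT safe) forces busy = False.
  (cache OR NOT safe) forces cache = True.
  (NOT cache OR power OR NOT pump) forces power = True.
  clause (NOT cache OR NOT power) is falsified — backtrack.
So safe = False.
  then (NOT busy OR safe) forces busy = False.
  then (busy OR key OR safe) forces key = True.
Set lock = True.
Set cache = False.
Set power = False.
Set ready = True.
All clauses satisfied.

safe: False, lock: True, busy: False, pump: True, cache: False, power: False, ready: True, key: True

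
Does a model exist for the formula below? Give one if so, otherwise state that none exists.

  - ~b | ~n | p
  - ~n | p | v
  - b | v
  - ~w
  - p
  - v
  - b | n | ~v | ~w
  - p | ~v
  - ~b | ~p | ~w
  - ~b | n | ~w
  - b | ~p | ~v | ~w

Unit clause (~w) forces w = False.
Unit clause (p) forces p = True.
Unit clause (v) forces v = True.
Set b = False.
Set n = True.
All clauses satisfied.

w = False, b = False, v = True, p = True, n = True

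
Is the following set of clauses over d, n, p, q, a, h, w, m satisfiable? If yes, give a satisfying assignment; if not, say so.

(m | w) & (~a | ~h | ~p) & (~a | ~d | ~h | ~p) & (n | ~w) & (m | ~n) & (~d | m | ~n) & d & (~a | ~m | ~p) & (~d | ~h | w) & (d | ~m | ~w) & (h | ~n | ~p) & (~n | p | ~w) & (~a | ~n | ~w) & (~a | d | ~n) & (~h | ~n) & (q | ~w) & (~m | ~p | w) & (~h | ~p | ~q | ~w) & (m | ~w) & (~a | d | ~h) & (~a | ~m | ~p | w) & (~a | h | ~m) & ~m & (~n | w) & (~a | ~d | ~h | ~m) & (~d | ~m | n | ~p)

Case m = True:
  Clause (~m) is falsified — contradiction.
Case m = False:
  (m | w) forces w = True.
  Clause (m | ~w) is falsified — contradiction.
Both cases fail, so the formula is unsatisfiable.

Unsatisfiable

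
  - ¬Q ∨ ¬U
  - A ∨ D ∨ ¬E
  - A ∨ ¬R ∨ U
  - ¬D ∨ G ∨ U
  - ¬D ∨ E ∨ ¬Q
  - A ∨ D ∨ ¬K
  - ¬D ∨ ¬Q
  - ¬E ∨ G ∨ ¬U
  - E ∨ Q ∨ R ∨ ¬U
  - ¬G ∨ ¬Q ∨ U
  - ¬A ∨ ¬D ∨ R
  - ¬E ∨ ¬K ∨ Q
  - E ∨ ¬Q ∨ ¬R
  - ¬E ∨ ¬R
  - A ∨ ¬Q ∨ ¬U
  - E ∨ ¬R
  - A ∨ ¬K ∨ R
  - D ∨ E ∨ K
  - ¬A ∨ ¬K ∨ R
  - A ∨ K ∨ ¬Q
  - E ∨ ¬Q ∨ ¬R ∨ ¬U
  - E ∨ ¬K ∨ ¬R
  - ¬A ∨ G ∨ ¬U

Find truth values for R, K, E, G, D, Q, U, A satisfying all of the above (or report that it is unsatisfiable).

R=F; K=F; E=T; G=F; D=F; Q=F; U=F; A=T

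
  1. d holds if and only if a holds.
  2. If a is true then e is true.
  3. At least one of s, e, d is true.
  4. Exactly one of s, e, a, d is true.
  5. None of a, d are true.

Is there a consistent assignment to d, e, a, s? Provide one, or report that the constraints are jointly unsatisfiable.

d: False, e: True, a: False, s: False

  (1) d=F, a=F — same ✓
  (2) a=F ⇒ e: vacuous ✓
  (3) {s, e, d}: 1 true — at least one ✓
  (4) {s, e, a, d}: 1 true — exactly one ✓
  (5) {a, d}: 0 true — none ✓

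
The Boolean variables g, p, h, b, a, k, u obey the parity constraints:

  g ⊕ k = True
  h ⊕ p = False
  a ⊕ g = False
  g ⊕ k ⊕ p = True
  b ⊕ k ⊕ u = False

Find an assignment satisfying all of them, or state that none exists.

g = True, p = False, h = False, b = True, a = True, k = False, u = True

g ⊕ k = T ⊕ F = True ✓
h ⊕ p = F ⊕ F = False ✓
a ⊕ g = T ⊕ T = False ✓
g ⊕ k ⊕ p = T ⊕ F ⊕ F = True ✓
b ⊕ k ⊕ u = T ⊕ F ⊕ T = False ✓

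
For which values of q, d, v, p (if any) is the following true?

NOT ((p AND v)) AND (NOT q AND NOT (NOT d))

q: False, d: True, v: False, p: False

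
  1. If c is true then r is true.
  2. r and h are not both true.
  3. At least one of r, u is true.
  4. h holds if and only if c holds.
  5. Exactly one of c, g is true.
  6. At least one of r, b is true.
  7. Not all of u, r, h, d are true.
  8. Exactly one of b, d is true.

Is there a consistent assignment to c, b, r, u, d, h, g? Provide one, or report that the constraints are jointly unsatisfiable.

c = False, b = True, r = False, u = True, d = False, h = False, g = True

  (1) c=F ⇒ r: vacuous ✓
  (2) r=F, h=F — not both ✓
  (3) {r, u}: 1 true — at least one ✓
  (4) h=F, c=F — same ✓
  (5) {c, g}: 1 true — exactly one ✓
  (6) {r, b}: 1 true — at least one ✓
  (7) {u, r, h, d}: 1/4 true — not all ✓
  (8) {b, d}: 1 true — exactly one ✓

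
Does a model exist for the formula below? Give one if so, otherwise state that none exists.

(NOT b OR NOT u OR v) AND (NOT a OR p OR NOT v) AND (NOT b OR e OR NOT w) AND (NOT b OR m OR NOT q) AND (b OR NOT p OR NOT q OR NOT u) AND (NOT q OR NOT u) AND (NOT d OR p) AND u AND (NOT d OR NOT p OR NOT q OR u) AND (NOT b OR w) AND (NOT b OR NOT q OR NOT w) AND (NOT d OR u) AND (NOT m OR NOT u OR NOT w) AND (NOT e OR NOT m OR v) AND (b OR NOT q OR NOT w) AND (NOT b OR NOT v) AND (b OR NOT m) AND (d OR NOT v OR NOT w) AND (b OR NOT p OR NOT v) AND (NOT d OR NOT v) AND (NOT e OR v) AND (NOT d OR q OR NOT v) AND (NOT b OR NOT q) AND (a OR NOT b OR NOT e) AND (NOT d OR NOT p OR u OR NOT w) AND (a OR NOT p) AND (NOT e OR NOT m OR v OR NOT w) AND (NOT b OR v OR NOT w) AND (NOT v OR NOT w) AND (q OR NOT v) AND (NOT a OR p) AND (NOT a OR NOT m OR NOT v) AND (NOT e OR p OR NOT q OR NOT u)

Unit clause (u) forces u = True.
In (NOT q OR NOT u) only NOT q is left, so q = False.
In (q OR NOT v) only NOT v is left, so v = False.
In (NOT b OR NOT u OR v) only NOT b is left, so b = False.
In (b OR NOT m) only NOT m is left, so m = False.
In (NOT e OR v) only NOT e is left, so e = False.
Set a = True.
  then (NOT a OR p) forces p = True.
Set d = True.
Set w = True.
All clauses satisfied.

b: False, a: True, d: True, v: False, m: False, p: True, u: True, e: False, q: False, w: True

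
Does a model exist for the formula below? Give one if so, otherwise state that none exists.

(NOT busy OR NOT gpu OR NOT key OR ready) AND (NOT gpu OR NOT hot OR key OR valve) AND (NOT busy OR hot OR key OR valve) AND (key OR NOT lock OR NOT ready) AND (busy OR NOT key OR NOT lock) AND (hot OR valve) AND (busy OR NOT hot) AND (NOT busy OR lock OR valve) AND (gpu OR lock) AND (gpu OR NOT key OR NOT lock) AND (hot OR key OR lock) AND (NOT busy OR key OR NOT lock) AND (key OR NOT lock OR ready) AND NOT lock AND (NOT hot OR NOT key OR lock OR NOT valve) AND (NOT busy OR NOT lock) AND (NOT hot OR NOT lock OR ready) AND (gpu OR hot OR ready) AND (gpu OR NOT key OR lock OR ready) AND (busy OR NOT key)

hot = False; key = True; ready = True; lock = False; gpu = True; busy = True; valve = True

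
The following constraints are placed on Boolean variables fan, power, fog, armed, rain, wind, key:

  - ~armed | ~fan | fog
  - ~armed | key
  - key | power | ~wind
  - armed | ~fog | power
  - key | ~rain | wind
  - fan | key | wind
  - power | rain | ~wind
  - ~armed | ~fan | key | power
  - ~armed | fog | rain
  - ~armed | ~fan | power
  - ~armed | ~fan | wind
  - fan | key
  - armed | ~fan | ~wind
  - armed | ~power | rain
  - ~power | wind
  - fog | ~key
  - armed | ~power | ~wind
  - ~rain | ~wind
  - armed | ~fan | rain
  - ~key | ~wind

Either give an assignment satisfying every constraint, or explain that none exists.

fan: False, power: False, fog: True, armed: True, rain: False, wind: False, key: True

Set fan = False.
  then (fan | key) forces key = True.
  then (fog | ~key) forces fog = True.
  then (~key | ~wind) forces wind = False.
  then (~power | wind) forces power = False.
  then (armed | ~fog | power) forces armed = True.
Set rain = False.
All clauses satisfied.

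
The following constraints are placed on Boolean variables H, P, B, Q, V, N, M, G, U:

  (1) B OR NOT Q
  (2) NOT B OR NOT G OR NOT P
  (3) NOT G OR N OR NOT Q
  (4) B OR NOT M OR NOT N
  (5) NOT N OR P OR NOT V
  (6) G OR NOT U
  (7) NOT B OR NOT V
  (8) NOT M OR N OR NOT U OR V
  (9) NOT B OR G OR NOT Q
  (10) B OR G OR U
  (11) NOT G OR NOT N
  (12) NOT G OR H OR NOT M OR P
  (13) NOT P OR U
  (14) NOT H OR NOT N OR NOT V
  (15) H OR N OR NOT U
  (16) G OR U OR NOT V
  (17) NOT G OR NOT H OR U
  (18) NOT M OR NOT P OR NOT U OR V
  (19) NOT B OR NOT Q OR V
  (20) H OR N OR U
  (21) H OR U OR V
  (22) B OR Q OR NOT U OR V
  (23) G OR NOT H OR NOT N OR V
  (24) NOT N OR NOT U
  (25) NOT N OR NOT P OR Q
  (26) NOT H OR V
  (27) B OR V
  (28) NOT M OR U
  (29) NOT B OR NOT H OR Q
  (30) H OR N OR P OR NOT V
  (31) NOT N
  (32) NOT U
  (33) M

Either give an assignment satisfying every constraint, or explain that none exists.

Unsatisfiable — no assignment works.

Case M = True:
  (NOT M OR U) forces U = True.
  Clause (NOT U) is falsified — contradiction.
Case M = False:
  Clause (M) is falsified — contradiction.
Both cases fail, so the formula is unsatisfiable.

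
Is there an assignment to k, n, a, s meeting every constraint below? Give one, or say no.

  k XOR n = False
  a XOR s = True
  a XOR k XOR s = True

k = False; n = False; a = False; s = True

k XOR n = F XOR F = False ✓
a XOR s = F XOR T = True ✓
a XOR k XOR s = F XOR F XOR T = True ✓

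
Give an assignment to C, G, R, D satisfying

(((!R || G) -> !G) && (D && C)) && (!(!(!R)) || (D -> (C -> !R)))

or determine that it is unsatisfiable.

C: True, G: False, R: False, D: True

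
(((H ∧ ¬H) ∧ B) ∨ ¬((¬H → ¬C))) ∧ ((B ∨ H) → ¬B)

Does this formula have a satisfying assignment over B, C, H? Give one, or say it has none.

B: False; C: True; H: False

  ((H ∧ ¬H) ∧ B) ∨ ¬((¬H → ¬C)) = True
    (H ∧ ¬H) ∧ B = False
      H ∧ ¬H = False
        ¬H = True
    ¬((¬H → ¬C)) = True
      ¬H → ¬C = False
        ¬H = True
        ¬C = False
  (B ∨ H) → ¬B = True
    B ∨ H = False
    ¬B = True
Both conjuncts True, so the formula holds.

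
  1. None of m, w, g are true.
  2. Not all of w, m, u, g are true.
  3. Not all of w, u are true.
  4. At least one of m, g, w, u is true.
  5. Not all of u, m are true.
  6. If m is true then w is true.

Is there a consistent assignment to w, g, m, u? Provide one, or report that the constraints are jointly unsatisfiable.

w: False; g: False; m: False; u: True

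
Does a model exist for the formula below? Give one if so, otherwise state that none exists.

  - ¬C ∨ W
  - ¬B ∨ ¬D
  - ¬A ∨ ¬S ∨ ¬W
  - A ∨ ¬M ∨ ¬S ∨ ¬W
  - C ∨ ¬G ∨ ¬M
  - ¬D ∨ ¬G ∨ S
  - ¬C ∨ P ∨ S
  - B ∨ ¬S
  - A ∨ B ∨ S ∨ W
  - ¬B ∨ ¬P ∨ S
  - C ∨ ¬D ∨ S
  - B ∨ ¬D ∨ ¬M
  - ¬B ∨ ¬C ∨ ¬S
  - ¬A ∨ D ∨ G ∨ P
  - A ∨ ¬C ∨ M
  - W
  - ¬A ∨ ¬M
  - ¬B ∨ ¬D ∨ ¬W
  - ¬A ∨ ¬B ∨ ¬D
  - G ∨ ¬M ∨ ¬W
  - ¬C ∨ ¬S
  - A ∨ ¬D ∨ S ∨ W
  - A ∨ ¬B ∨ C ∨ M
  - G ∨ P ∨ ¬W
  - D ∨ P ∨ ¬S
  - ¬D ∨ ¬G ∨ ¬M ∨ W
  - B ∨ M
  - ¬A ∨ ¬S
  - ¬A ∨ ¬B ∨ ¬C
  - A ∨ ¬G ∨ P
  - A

Unit clause (W) forces W = True.
Unit clause (A) forces A = True.
In (¬A ∨ ¬S ∨ ¬W) only ¬S is left, so S = False.
In (¬A ∨ ¬M) only ¬M is left, so M = False.
In (B ∨ M) only B is left, so B = True.
In (¬A ∨ ¬B ∨ ¬C) only ¬C is left, so C = False.
In (¬B ∨ ¬D) only ¬D is left, so D = False.
In (¬B ∨ ¬P ∨ S) only ¬P is left, so P = False.
In (¬A ∨ D ∨ G ∨ P) only G is left, so G = True.
All clauses satisfied.

W = True; G = True; M = False; D = False; B = True; P = False; C = False; S = False; A = True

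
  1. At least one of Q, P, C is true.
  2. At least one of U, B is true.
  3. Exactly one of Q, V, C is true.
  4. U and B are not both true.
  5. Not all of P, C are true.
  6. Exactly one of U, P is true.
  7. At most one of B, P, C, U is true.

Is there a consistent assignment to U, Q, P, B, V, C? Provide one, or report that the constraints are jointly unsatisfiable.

U: True, Q: True, P: False, B: False, V: False, C: False

  (1) {Q, P, C}: 1 true — at least one ✓
  (2) {U, B}: 1 true — at least one ✓
  (3) {Q, V, C}: 1 true — exactly one ✓
  (4) U=T, B=F — not both ✓
  (5) {P, C}: 0/2 true — not all ✓
  (6) {U, P}: 1 true — exactly one ✓
  (7) {B, P, C, U}: 1 true — at most one ✓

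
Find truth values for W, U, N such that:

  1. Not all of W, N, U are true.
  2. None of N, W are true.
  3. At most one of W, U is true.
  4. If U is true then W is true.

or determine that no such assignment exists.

W = False, U = False, N = False

  (1) {W, N, U}: 0/3 true — not all ✓
  (2) {N, W}: 0 true — none ✓
  (3) {W, U}: 0 true — at most one ✓
  (4) U=F ⇒ W: vacuous ✓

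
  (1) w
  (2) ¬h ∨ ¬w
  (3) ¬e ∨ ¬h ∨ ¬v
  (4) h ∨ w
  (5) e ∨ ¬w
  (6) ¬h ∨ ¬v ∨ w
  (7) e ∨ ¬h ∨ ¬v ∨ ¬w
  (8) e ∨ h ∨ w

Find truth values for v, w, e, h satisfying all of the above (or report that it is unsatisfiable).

v: False, w: True, e: True, h: False

Unit clause (w) forces w = True.
In (¬h ∨ ¬w) only ¬h is left, so h = False.
In (e ∨ ¬w) only e is left, so e = True.
Set v = False.
All clauses satisfied.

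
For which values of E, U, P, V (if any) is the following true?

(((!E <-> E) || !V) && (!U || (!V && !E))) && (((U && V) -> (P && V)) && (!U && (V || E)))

E: True; U: False; P: False; V: False

  ((!E <-> E) || !V) && (!U || (!V && !E)) = True
    (!E <-> E) || !V = True
      !E <-> E = False
        !E = False
      !V = True
    !U || (!V && !E) = True
      !U = True
      !V && !E = False
        !V = True
        !E = False
  ((U && V) -> (P && V)) && (!U && (V || E)) = True
    (U && V) -> (P && V) = True
      U && V = False
      P && V = False
    !U && (V || E) = True
      !U = True
      V || E = True
Both conjuncts True, so the formula holds.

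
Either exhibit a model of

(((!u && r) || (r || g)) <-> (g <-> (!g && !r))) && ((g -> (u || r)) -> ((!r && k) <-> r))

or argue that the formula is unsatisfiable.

u: True, r: False, k: False, g: False

  ((!u && r) || (r || g)) <-> (g <-> (!g && !r)) = True
    (!u && r) || (r || g) = False
      !u && r = False
        !u = False
      r || g = False
    g <-> (!g && !r) = False
      !g && !r = True
        !g = True
        !r = True
  (g -> (u || r)) -> ((!r && k) <-> r) = True
    g -> (u || r) = True
      u || r = True
    (!r && k) <-> r = True
      !r && k = False
        !r = True
Both conjuncts True, so the formula holds.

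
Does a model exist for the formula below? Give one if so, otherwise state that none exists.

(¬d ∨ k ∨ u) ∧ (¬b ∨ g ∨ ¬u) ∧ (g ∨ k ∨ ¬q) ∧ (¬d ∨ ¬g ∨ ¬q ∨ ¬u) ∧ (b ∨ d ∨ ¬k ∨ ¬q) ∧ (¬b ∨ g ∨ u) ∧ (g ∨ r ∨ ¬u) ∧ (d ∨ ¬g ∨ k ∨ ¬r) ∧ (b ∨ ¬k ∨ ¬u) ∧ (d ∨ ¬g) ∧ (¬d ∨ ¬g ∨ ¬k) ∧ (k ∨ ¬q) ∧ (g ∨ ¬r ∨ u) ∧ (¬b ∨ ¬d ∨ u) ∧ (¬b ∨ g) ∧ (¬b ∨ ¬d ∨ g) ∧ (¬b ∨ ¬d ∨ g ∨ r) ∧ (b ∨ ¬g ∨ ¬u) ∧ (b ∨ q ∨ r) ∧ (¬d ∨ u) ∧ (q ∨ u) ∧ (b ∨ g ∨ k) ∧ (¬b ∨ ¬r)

r = False; k = False; q = False; u = True; g = True; b = True; d = True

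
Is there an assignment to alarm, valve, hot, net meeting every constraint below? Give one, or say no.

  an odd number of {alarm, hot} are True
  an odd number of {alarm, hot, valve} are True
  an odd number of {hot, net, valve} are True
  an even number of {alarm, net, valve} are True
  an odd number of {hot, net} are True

alarm: False; valve: False; hot: True; net: False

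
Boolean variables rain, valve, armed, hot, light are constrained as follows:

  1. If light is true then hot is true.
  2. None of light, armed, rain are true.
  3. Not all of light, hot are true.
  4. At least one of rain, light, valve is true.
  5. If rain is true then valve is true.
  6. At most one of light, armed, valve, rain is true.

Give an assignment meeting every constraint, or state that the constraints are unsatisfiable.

rain=F, valve=T, armed=F, hot=T, light=F

  (1) light=F ⇒ hot: vacuous ✓
  (2) {light, armed, rain}: 0 true — none ✓
  (3) {light, hot}: 1/2 true — not all ✓
  (4) {rain, light, valve}: 1 true — at least one ✓
  (5) rain=F ⇒ valve: vacuous ✓
  (6) {light, armed, valve, rain}: 1 true — at most one ✓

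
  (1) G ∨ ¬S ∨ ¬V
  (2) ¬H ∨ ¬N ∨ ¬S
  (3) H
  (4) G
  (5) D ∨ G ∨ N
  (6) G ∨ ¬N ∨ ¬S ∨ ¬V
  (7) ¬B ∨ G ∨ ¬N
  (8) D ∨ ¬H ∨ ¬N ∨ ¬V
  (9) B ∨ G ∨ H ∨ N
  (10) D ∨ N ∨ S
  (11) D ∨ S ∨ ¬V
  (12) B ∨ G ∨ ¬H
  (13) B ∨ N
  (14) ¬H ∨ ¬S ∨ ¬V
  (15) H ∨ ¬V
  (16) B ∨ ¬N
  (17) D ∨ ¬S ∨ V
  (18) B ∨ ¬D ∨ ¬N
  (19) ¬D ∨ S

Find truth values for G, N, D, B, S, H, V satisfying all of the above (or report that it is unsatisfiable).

G: True, N: True, D: False, B: True, S: False, H: True, V: False

Unit clause (H) forces H = True.
Unit clause (G) forces G = True.
Set N = True.
  then (¬H ∨ ¬N ∨ ¬S) forces S = False.
  then (B ∨ ¬N) forces B = True.
  then (¬D ∨ S) forces D = False.
  then (D ∨ ¬H ∨ ¬N ∨ ¬V) forces V = False.
All clauses satisfied.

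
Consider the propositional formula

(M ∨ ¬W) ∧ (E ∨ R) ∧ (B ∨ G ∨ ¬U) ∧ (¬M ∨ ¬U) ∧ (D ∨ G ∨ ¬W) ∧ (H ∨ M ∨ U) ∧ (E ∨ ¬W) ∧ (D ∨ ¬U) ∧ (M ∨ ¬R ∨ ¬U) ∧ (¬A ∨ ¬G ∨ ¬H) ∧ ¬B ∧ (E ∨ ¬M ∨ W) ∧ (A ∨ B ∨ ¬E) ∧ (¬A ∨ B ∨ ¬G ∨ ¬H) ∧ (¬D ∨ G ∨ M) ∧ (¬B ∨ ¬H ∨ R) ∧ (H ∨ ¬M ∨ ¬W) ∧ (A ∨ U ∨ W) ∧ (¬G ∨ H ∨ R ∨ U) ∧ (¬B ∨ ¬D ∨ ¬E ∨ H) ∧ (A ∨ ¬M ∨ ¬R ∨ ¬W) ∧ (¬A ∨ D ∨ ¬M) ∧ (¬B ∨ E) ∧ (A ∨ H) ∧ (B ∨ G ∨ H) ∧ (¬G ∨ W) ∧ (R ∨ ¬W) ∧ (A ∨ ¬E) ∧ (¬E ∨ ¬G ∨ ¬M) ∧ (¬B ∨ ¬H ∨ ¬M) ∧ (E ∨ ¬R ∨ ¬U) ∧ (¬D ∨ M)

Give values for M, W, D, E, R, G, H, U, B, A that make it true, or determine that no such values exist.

M=F, W=F, D=F, E=T, R=F, G=F, H=T, U=F, B=F, A=T

Unit clause (¬B) forces B = False.
Set M = False.
  then (M ∨ ¬W) forces W = False.
  then (¬G ∨ W) forces G = False.
  then (¬D ∨ M) forces D = False.
  then (B ∨ G ∨ ¬U) forces U = False.
  then (H ∨ M ∨ U) forces H = True.
  then (A ∨ U ∨ W) forces A = True.
Set E = True.
Set R = False.
All clauses satisfied.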